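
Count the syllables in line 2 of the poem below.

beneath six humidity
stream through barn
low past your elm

Line 2: stream (1), through (1), barn (1) → 3

3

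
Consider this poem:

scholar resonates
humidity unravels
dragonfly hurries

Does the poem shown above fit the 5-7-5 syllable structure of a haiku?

Yes

Line 1: "scholar resonates": 2+3 = 5 ✓
Line 2: "humidity unravels": 4+3 = 7 ✓
Line 3: "dragonfly hurries": 3+2 = 5 ✓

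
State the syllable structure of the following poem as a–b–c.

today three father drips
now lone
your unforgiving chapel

Line 1: today(2) + three(1) + father(2) + drips(1) = 6
Line 2: now(1) + lone(1) = 2
Line 3: your(1) + unforgiving(4) + chapel(2) = 7

6–2–7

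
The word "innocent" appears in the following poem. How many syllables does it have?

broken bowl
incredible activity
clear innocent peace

"innocent" has 3 syllables.

3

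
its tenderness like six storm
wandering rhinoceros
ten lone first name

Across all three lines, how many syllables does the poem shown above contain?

Line 1: "its tenderness like six storm": 1+3+1+1+1 = 7
Line 2: "wandering rhinoceros": 3+4 = 7
Line 3: "ten lone first name": 1+1+1+1 = 4
Total: 7 + 7 + 4 = 18

18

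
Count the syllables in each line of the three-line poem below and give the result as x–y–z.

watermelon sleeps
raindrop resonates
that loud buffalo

Line 1: watermelon (4), sleeps (1) → 5
Line 2: raindrop (2), resonates (3) → 5
Line 3: that (1), loud (1), buffalo (3) → 5

5–5–5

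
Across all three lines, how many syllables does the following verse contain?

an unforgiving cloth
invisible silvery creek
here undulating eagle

Line 1: an(1) + unforgiving(4) + cloth(1) = 6
Line 2: invisible(4) + silvery(3) + creek(1) = 8
Line 3: here(1) + undulating(4) + eagle(2) = 7
Total: 6 + 8 + 7 = 21

21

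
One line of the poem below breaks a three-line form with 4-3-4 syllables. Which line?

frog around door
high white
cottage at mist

The second line

Line 1: "frog around door": 1+2+1 = 4 ✓
Line 2: "high white": 1+1 = 2 (expected 3)
Line 3: "cottage at mist": 2+1+1 = 4 ✓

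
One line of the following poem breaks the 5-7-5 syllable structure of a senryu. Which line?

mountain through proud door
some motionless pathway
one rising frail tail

The second line

Line 1: mountain (2), through (1), proud (1), door (1) → 5 ✓
Line 2: some (1), motionless (3), pathway (2) → 6 (expected 7)
Line 3: one (1), rising (2), frail (1), tail (1) → 5 ✓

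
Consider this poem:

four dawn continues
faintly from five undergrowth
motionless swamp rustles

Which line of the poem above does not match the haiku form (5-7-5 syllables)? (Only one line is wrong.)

The third line

Line 1: four (1), dawn (1), continues (3) → 5 ✓
Line 2: faintly (2), from (1), five (1), undergrowth (3) → 7 ✓
Line 3: motionless (3), swamp (1), rustles (2) → 6 (expected 5)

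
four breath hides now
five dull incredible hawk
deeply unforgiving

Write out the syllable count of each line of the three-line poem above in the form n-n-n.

Line 1: four (1), breath (1), hides (1), now (1) → 4
Line 2: five (1), dull (1), incredible (4), hawk (1) → 7
Line 3: deeply (2), unforgiving (4) → 6

4-7-6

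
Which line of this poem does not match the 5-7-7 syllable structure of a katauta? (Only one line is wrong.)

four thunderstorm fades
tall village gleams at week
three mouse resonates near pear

Line 1: "four thunderstorm fades": 1+3+1 = 5 ✓
Line 2: "tall village gleams at week": 1+2+1+1+1 = 6 (expected 7)
Line 3: "three mouse resonates near pear": 1+1+3+1+1 = 7 ✓

Line 2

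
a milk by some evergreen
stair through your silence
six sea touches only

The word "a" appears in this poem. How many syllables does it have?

1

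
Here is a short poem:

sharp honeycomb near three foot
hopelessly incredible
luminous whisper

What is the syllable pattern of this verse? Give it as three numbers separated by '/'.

Line 1: "sharp honeycomb near three foot": 1+3+1+1+1 = 7
Line 2: "hopelessly incredible": 3+4 = 7
Line 3: "luminous whisper": 3+2 = 5

7/7/5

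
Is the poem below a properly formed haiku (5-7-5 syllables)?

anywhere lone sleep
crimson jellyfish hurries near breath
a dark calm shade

Line 1: anywhere(3) + lone(1) + sleep(1) = 5 ✓
Line 2: crimson(2) + jellyfish(3) + hurries(2) + near(1) + breath(1) = 9 (expected 7)
Line 3: a(1) + dark(1) + calm(1) + shade(1) = 4 (expected 5)

No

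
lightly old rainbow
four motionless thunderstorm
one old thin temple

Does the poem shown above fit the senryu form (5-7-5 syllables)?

Line 1: lightly(2) + old(1) + rainbow(2) = 5 ✓
Line 2: four(1) + motionless(3) + thunderstorm(3) = 7 ✓
Line 3: one(1) + old(1) + thin(1) + temple(2) = 5 ✓

Yes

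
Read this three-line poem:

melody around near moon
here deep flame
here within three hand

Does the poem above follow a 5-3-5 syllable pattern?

Line 1: "melody around near moon": 3+2+1+1 = 7 (expected 5)
Line 2: "here deep flame": 1+1+1 = 3 ✓
Line 3: "here within three hand": 1+2+1+1 = 5 ✓

No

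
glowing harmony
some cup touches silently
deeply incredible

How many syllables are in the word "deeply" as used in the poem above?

"deeply" has 2 syllables.

2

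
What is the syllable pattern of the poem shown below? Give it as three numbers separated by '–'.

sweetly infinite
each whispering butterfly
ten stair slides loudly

Line 1: sweetly(2) + infinite(3) = 5
Line 2: each(1) + whispering(3) + butterfly(3) = 7
Line 3: ten(1) + stair(1) + slides(1) + loudly(2) = 5

5–7–5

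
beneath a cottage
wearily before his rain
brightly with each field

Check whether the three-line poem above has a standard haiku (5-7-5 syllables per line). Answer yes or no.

Line 1: beneath(2) + a(1) + cottage(2) = 5 ✓
Line 2: wearily(3) + before(2) + his(1) + rain(1) = 7 ✓
Line 3: brightly(2) + with(1) + each(1) + field(1) = 5 ✓

Yes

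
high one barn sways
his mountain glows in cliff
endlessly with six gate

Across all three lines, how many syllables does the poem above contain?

16

Line 1: high (1), one (1), barn (1), sways (1) → 4
Line 2: his (1), mountain (2), glows (1), in (1), cliff (1) → 6
Line 3: endlessly (3), with (1), six (1), gate (1) → 6
Total: 4 + 6 + 6 = 16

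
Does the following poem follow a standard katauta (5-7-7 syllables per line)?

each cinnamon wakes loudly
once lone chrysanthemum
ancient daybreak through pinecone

No

Line 1: "each cinnamon wakes loudly": 1+3+1+2 = 7 (expected 5)
Line 2: "once lone chrysanthemum": 1+1+4 = 6 (expected 7)
Line 3: "ancient daybreak through pinecone": 2+2+1+2 = 7 ✓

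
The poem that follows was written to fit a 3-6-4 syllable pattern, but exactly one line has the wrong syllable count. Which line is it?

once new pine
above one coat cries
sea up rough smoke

Line 2

Line 1: once(1) + new(1) + pine(1) = 3 ✓
Line 2: above(2) + one(1) + coat(1) + cries(1) = 5 (expected 6)
Line 3: sea(1) + up(1) + rough(1) + smoke(1) = 4 ✓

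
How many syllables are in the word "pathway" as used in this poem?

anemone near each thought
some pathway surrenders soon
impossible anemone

2

"pathway" has 2 syllables.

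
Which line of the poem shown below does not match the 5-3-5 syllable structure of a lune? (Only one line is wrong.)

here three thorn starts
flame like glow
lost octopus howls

The first line

Line 1: here (1), three (1), thorn (1), starts (1) → 4 (expected 5)
Line 2: flame (1), like (1), glow (1) → 3 ✓
Line 3: lost (1), octopus (3), howls (1) → 5 ✓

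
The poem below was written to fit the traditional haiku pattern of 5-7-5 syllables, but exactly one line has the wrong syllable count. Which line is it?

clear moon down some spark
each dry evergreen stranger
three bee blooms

Line 1: "clear moon down some spark": 1+1+1+1+1 = 5 ✓
Line 2: "each dry evergreen stranger": 1+1+3+2 = 7 ✓
Line 3: "three bee blooms": 1+1+1 = 3 (expected 5)

Line 3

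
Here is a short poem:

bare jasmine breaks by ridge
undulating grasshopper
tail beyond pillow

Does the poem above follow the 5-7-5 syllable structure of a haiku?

No

Line 1: bare(1) + jasmine(2) + breaks(1) + by(1) + ridge(1) = 6 (expected 5)
Line 2: undulating(4) + grasshopper(3) = 7 ✓
Line 3: tail(1) + beyond(2) + pillow(2) = 5 ✓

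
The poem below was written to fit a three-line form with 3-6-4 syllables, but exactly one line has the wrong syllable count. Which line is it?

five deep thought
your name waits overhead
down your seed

Line 1: "five deep thought": 1+1+1 = 3 ✓
Line 2: "your name waits overhead": 1+1+1+3 = 6 ✓
Line 3: "down your seed": 1+1+1 = 3 (expected 4)

Line 3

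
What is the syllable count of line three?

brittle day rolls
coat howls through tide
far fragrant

Line three: far (1), fragrant (2) → 3

3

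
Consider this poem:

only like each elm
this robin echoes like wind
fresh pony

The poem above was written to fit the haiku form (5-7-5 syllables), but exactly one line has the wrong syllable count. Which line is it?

Line 1: only(2) + like(1) + each(1) + elm(1) = 5 ✓
Line 2: this(1) + robin(2) + echoes(2) + like(1) + wind(1) = 7 ✓
Line 3: fresh(1) + pony(2) = 3 (expected 5)

Line 3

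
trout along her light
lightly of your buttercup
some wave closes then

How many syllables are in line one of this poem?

5

Line one: "trout along her light": 1+2+1+1 = 5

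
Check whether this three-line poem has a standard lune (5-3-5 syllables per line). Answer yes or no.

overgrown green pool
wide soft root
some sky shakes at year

Line 1: overgrown(3) + green(1) + pool(1) = 5 ✓
Line 2: wide(1) + soft(1) + root(1) = 3 ✓
Line 3: some(1) + sky(1) + shakes(1) + at(1) + year(1) = 5 ✓

Yes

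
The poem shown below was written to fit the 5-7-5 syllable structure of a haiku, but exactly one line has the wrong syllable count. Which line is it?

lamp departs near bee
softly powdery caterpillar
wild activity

The second line

Line 1: lamp (1), departs (2), near (1), bee (1) → 5 ✓
Line 2: softly (2), powdery (3), caterpillar (4) → 9 (expected 7)
Line 3: wild (1), activity (4) → 5 ✓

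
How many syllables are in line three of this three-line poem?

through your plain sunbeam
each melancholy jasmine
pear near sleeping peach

Line three: "pear near sleeping peach": 1+1+2+1 = 5

5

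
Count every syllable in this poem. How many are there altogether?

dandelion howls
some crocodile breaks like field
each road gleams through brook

17

Line 1: dandelion(4) + howls(1) = 5
Line 2: some(1) + crocodile(3) + breaks(1) + like(1) + field(1) = 7
Line 3: each(1) + road(1) + gleams(1) + through(1) + brook(1) = 5
Total: 5 + 7 + 5 = 17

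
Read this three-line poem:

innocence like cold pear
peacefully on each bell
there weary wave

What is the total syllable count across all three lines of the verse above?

16

Line 1: innocence(3) + like(1) + cold(1) + pear(1) = 6
Line 2: peacefully(3) + on(1) + each(1) + bell(1) = 6
Line 3: there(1) + weary(2) + wave(1) = 4
Total: 6 + 6 + 4 = 16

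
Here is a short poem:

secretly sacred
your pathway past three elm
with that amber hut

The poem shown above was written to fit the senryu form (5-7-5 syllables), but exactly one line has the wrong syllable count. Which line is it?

Line 1: "secretly sacred": 3+2 = 5 ✓
Line 2: "your pathway past three elm": 1+2+1+1+1 = 6 (expected 7)
Line 3: "with that amber hut": 1+1+2+1 = 5 ✓

The second line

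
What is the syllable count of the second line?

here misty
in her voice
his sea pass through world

3

The second line: "in her voice": 1+1+1 = 3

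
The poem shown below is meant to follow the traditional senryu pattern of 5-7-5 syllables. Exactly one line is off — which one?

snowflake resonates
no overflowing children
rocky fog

Line 1: snowflake(2) + resonates(3) = 5 ✓
Line 2: no(1) + overflowing(4) + children(2) = 7 ✓
Line 3: rocky(2) + fog(1) = 3 (expected 5)

The third line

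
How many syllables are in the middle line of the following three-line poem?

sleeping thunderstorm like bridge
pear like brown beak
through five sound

The middle line: "pear like brown beak": 1+1+1+1 = 4

4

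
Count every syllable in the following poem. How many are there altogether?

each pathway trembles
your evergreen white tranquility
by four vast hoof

Line 1: each(1) + pathway(2) + trembles(2) = 5
Line 2: your(1) + evergreen(3) + white(1) + tranquility(4) = 9
Line 3: by(1) + four(1) + vast(1) + hoof(1) = 4
Total: 5 + 9 + 4 = 18

18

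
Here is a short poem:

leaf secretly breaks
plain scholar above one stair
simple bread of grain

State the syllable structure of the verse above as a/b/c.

5/7/5

Line 1: leaf (1), secretly (3), breaks (1) → 5
Line 2: plain (1), scholar (2), above (2), one (1), stair (1) → 7
Line 3: simple (2), bread (1), of (1), grain (1) → 5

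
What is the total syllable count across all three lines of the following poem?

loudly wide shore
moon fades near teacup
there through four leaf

Line 1: loudly(2) + wide(1) + shore(1) = 4
Line 2: moon(1) + fades(1) + near(1) + teacup(2) = 5
Line 3: there(1) + through(1) + four(1) + leaf(1) = 4
Total: 4 + 5 + 4 = 13

13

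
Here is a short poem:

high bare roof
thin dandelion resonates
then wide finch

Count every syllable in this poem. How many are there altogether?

Line 1: high (1), bare (1), roof (1) → 3
Line 2: thin (1), dandelion (4), resonates (3) → 8
Line 3: then (1), wide (1), finch (1) → 3
Total: 3 + 8 + 3 = 14

14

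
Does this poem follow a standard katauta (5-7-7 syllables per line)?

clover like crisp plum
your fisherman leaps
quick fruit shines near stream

No

Line 1: clover (2), like (1), crisp (1), plum (1) → 5 ✓
Line 2: your (1), fisherman (3), leaps (1) → 5 (expected 7)
Line 3: quick (1), fruit (1), shines (1), near (1), stream (1) → 5 (expected 7)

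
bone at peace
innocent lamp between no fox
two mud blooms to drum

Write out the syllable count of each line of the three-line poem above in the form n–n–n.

3–8–5

Line 1: bone (1), at (1), peace (1) → 3
Line 2: innocent (3), lamp (1), between (2), no (1), fox (1) → 8
Line 3: two (1), mud (1), blooms (1), to (1), drum (1) → 5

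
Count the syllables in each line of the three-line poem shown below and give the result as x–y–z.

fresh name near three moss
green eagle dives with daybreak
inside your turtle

Line 1: fresh(1) + name(1) + near(1) + three(1) + moss(1) = 5
Line 2: green(1) + eagle(2) + dives(1) + with(1) + daybreak(2) = 7
Line 3: inside(2) + your(1) + turtle(2) = 5

5–7–5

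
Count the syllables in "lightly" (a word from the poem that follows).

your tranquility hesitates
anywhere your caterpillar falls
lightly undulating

2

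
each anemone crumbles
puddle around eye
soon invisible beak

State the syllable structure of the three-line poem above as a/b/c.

Line 1: each (1), anemone (4), crumbles (2) → 7
Line 2: puddle (2), around (2), eye (1) → 5
Line 3: soon (1), invisible (4), beak (1) → 6

7/5/6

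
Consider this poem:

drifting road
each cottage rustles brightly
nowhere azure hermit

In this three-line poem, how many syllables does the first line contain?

The first line: drifting (2), road (1) → 3

3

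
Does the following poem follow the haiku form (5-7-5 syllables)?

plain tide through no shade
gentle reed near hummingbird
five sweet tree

Line 1: plain(1) + tide(1) + through(1) + no(1) + shade(1) = 5 ✓
Line 2: gentle(2) + reed(1) + near(1) + hummingbird(3) = 7 ✓
Line 3: five(1) + sweet(1) + tree(1) = 3 (expected 5)

No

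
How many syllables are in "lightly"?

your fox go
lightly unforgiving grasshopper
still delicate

2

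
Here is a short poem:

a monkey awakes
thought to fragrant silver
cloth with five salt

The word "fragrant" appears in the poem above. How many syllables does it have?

2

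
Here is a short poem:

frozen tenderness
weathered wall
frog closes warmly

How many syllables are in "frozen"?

2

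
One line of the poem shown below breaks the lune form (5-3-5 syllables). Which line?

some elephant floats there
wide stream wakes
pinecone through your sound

Line 1: "some elephant floats there": 1+3+1+1 = 6 (expected 5)
Line 2: "wide stream wakes": 1+1+1 = 3 ✓
Line 3: "pinecone through your sound": 2+1+1+1 = 5 ✓

The first line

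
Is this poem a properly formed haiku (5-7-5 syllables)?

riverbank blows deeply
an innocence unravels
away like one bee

Line 1: riverbank (3), blows (1), deeply (2) → 6 (expected 5)
Line 2: an (1), innocence (3), unravels (3) → 7 ✓
Line 3: away (2), like (1), one (1), bee (1) → 5 ✓

No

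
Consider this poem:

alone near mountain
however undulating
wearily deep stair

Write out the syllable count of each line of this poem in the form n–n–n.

Line 1: alone (2), near (1), mountain (2) → 5
Line 2: however (3), undulating (4) → 7
Line 3: wearily (3), deep (1), stair (1) → 5

5–7–5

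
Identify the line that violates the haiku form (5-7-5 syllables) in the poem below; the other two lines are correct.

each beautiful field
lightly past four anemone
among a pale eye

The second line

Line 1: each (1), beautiful (3), field (1) → 5 ✓
Line 2: lightly (2), past (1), four (1), anemone (4) → 8 (expected 7)
Line 3: among (2), a (1), pale (1), eye (1) → 5 ✓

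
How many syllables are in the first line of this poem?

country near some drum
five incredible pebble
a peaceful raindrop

The first line: country(2) + near(1) + some(1) + drum(1) = 5

5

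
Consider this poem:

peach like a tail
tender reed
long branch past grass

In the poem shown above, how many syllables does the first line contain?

The first line: peach(1) + like(1) + a(1) + tail(1) = 4

4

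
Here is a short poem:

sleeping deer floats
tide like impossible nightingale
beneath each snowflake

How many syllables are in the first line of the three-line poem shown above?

The first line: sleeping(2) + deer(1) + floats(1) = 4

4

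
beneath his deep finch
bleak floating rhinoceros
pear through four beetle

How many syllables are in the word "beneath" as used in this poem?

"beneath" has 2 syllables.

2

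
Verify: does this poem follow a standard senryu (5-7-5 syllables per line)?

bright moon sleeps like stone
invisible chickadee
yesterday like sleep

Yes

Line 1: bright (1), moon (1), sleeps (1), like (1), stone (1) → 5 ✓
Line 2: invisible (4), chickadee (3) → 7 ✓
Line 3: yesterday (3), like (1), sleep (1) → 5 ✓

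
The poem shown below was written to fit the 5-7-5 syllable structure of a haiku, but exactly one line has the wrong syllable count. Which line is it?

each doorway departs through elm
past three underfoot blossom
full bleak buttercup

Line 1: each(1) + doorway(2) + departs(2) + through(1) + elm(1) = 7 (expected 5)
Line 2: past(1) + three(1) + underfoot(3) + blossom(2) = 7 ✓
Line 3: full(1) + bleak(1) + buttercup(3) = 5 ✓

The first line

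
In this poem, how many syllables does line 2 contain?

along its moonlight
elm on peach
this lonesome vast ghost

Line 2: elm (1), on (1), peach (1) → 3

3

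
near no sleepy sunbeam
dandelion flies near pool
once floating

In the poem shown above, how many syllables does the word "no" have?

1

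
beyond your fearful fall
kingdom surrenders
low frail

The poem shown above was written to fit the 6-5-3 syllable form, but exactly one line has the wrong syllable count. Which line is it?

The third line

Line 1: "beyond your fearful fall": 2+1+2+1 = 6 ✓
Line 2: "kingdom surrenders": 2+3 = 5 ✓
Line 3: "low frail": 1+1 = 2 (expected 3)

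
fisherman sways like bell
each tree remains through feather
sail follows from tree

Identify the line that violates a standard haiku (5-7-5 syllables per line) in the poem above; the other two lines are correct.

The first line

Line 1: fisherman(3) + sways(1) + like(1) + bell(1) = 6 (expected 5)
Line 2: each(1) + tree(1) + remains(2) + through(1) + feather(2) = 7 ✓
Line 3: sail(1) + follows(2) + from(1) + tree(1) = 5 ✓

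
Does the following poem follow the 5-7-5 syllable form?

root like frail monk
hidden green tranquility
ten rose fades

Line 1: root(1) + like(1) + frail(1) + monk(1) = 4 (expected 5)
Line 2: hidden(2) + green(1) + tranquility(4) = 7 ✓
Line 3: ten(1) + rose(1) + fades(1) = 3 (expected 5)

No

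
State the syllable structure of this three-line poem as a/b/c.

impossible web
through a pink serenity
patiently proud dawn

Line 1: impossible (4), web (1) → 5
Line 2: through (1), a (1), pink (1), serenity (4) → 7
Line 3: patiently (3), proud (1), dawn (1) → 5

5/7/5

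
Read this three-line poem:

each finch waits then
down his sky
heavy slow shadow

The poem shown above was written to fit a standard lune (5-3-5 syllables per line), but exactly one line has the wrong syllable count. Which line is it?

Line 1: each (1), finch (1), waits (1), then (1) → 4 (expected 5)
Line 2: down (1), his (1), sky (1) → 3 ✓
Line 3: heavy (2), slow (1), shadow (2) → 5 ✓

Line 1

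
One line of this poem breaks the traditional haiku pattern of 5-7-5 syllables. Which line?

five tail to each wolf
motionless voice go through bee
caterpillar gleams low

Line 1: "five tail to each wolf": 1+1+1+1+1 = 5 ✓
Line 2: "motionless voice go through bee": 3+1+1+1+1 = 7 ✓
Line 3: "caterpillar gleams low": 4+1+1 = 6 (expected 5)

Line 3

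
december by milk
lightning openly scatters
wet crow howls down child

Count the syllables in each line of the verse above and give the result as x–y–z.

5–7–5

Line 1: december(3) + by(1) + milk(1) = 5
Line 2: lightning(2) + openly(3) + scatters(2) = 7
Line 3: wet(1) + crow(1) + howls(1) + down(1) + child(1) = 5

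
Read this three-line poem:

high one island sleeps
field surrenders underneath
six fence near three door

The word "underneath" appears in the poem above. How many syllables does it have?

3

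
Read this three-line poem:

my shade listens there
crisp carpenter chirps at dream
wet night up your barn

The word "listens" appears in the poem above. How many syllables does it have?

2

"listens" has 2 syllables.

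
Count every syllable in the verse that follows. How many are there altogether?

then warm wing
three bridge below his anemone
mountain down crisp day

Line 1: then(1) + warm(1) + wing(1) = 3
Line 2: three(1) + bridge(1) + below(2) + his(1) + anemone(4) = 9
Line 3: mountain(2) + down(1) + crisp(1) + day(1) = 5
Total: 3 + 9 + 5 = 17

17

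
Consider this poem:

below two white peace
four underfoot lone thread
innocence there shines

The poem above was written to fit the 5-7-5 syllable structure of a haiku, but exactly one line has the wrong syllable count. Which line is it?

Line 1: below (2), two (1), white (1), peace (1) → 5 ✓
Line 2: four (1), underfoot (3), lone (1), thread (1) → 6 (expected 7)
Line 3: innocence (3), there (1), shines (1) → 5 ✓

The second line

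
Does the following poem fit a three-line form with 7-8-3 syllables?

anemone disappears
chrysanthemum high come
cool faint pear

Line 1: "anemone disappears": 4+3 = 7 ✓
Line 2: "chrysanthemum high come": 4+1+1 = 6 (expected 8)
Line 3: "cool faint pear": 1+1+1 = 3 ✓

No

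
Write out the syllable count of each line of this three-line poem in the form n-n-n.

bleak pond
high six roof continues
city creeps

Line 1: "bleak pond": 1+1 = 2
Line 2: "high six roof continues": 1+1+1+3 = 6
Line 3: "city creeps": 2+1 = 3

2-6-3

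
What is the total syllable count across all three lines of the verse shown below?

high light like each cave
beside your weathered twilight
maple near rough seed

17

Line 1: high (1), light (1), like (1), each (1), cave (1) → 5
Line 2: beside (2), your (1), weathered (2), twilight (2) → 7
Line 3: maple (2), near (1), rough (1), seed (1) → 5
Total: 5 + 7 + 5 = 17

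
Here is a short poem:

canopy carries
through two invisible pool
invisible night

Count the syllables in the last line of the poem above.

The last line: "invisible night": 4+1 = 5

5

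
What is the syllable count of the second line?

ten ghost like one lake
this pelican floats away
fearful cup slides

7

The second line: this(1) + pelican(3) + floats(1) + away(2) = 7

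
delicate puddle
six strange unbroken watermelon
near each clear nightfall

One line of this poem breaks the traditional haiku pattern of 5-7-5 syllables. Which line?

Line 2

Line 1: delicate (3), puddle (2) → 5 ✓
Line 2: six (1), strange (1), unbroken (3), watermelon (4) → 9 (expected 7)
Line 3: near (1), each (1), clear (1), nightfall (2) → 5 ✓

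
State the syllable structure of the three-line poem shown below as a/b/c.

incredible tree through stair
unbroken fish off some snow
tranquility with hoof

7/7/6

Line 1: incredible(4) + tree(1) + through(1) + stair(1) = 7
Line 2: unbroken(3) + fish(1) + off(1) + some(1) + snow(1) = 7
Line 3: tranquility(4) + with(1) + hoof(1) = 6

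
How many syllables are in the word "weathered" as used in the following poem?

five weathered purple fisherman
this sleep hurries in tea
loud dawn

2

"weathered" has 2 syllables.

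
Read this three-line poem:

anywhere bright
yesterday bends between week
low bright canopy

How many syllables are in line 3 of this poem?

Line 3: low(1) + bright(1) + canopy(3) = 5

5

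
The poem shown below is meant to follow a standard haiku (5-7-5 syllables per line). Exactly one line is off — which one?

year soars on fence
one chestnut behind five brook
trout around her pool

Line 1: year (1), soars (1), on (1), fence (1) → 4 (expected 5)
Line 2: one (1), chestnut (2), behind (2), five (1), brook (1) → 7 ✓
Line 3: trout (1), around (2), her (1), pool (1) → 5 ✓

The first line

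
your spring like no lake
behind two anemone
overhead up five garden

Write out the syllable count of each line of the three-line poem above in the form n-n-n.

5-7-7

Line 1: your(1) + spring(1) + like(1) + no(1) + lake(1) = 5
Line 2: behind(2) + two(1) + anemone(4) = 7
Line 3: overhead(3) + up(1) + five(1) + garden(2) = 7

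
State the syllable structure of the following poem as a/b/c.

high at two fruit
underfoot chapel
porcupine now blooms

4/5/5

Line 1: high(1) + at(1) + two(1) + fruit(1) = 4
Line 2: underfoot(3) + chapel(2) = 5
Line 3: porcupine(3) + now(1) + blooms(1) = 5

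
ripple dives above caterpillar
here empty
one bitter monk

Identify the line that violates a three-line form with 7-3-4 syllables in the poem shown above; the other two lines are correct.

Line 1

Line 1: "ripple dives above caterpillar": 2+1+2+4 = 9 (expected 7)
Line 2: "here empty": 1+2 = 3 ✓
Line 3: "one bitter monk": 1+2+1 = 4 ✓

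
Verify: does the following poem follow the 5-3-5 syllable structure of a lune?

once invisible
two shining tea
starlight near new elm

Line 1: "once invisible": 1+4 = 5 ✓
Line 2: "two shining tea": 1+2+1 = 4 (expected 3)
Line 3: "starlight near new elm": 2+1+1+1 = 5 ✓

No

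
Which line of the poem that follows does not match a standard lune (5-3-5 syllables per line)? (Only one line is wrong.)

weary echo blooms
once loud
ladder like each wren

The second line

Line 1: weary(2) + echo(2) + blooms(1) = 5 ✓
Line 2: once(1) + loud(1) = 2 (expected 3)
Line 3: ladder(2) + like(1) + each(1) + wren(1) = 5 ✓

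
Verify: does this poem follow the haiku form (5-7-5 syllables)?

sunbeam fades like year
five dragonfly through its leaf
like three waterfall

Line 1: sunbeam (2), fades (1), like (1), year (1) → 5 ✓
Line 2: five (1), dragonfly (3), through (1), its (1), leaf (1) → 7 ✓
Line 3: like (1), three (1), waterfall (3) → 5 ✓

Yes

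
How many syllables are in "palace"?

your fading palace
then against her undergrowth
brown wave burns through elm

2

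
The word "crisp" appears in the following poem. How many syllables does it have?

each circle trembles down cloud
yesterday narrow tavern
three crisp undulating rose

1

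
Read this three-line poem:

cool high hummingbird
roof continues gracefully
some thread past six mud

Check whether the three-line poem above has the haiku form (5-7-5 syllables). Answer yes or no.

Yes

Line 1: cool(1) + high(1) + hummingbird(3) = 5 ✓
Line 2: roof(1) + continues(3) + gracefully(3) = 7 ✓
Line 3: some(1) + thread(1) + past(1) + six(1) + mud(1) = 5 ✓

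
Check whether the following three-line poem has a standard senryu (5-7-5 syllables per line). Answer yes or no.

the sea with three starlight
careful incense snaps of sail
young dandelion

Line 1: "the sea with three starlight": 1+1+1+1+2 = 6 (expected 5)
Line 2: "careful incense snaps of sail": 2+2+1+1+1 = 7 ✓
Line 3: "young dandelion": 1+4 = 5 ✓

No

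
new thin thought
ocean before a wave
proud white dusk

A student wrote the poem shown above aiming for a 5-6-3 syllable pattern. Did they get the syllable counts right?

No

Line 1: new (1), thin (1), thought (1) → 3 (expected 5)
Line 2: ocean (2), before (2), a (1), wave (1) → 6 ✓
Line 3: proud (1), white (1), dusk (1) → 3 ✓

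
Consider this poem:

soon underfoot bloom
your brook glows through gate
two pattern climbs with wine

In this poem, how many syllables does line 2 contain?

Line 2: "your brook glows through gate": 1+1+1+1+1 = 5

5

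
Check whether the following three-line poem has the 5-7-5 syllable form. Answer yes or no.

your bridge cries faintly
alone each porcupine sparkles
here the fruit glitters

Line 1: "your bridge cries faintly": 1+1+1+2 = 5 ✓
Line 2: "alone each porcupine sparkles": 2+1+3+2 = 8 (expected 7)
Line 3: "here the fruit glitters": 1+1+1+2 = 5 ✓

No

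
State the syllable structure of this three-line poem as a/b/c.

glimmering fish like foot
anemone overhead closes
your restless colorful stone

Line 1: glimmering (3), fish (1), like (1), foot (1) → 6
Line 2: anemone (4), overhead (3), closes (2) → 9
Line 3: your (1), restless (2), colorful (3), stone (1) → 7

6/9/7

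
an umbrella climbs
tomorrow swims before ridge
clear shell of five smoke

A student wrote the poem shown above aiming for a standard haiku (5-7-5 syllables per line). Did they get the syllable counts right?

Line 1: an (1), umbrella (3), climbs (1) → 5 ✓
Line 2: tomorrow (3), swims (1), before (2), ridge (1) → 7 ✓
Line 3: clear (1), shell (1), of (1), five (1), smoke (1) → 5 ✓

Yes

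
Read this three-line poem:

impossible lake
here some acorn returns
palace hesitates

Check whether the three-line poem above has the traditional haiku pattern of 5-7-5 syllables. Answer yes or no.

No

Line 1: impossible (4), lake (1) → 5 ✓
Line 2: here (1), some (1), acorn (2), returns (2) → 6 (expected 7)
Line 3: palace (2), hesitates (3) → 5 ✓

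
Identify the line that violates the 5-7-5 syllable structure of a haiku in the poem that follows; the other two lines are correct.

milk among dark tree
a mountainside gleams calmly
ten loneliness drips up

Line 1: milk (1), among (2), dark (1), tree (1) → 5 ✓
Line 2: a (1), mountainside (3), gleams (1), calmly (2) → 7 ✓
Line 3: ten (1), loneliness (3), drips (1), up (1) → 6 (expected 5)

Line 3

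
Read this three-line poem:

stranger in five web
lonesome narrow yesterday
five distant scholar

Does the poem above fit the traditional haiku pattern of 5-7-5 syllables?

Line 1: "stranger in five web": 2+1+1+1 = 5 ✓
Line 2: "lonesome narrow yesterday": 2+2+3 = 7 ✓
Line 3: "five distant scholar": 1+2+2 = 5 ✓

Yes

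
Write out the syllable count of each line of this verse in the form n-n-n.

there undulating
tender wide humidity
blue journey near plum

5-7-5

Line 1: there (1), undulating (4) → 5
Line 2: tender (2), wide (1), humidity (4) → 7
Line 3: blue (1), journey (2), near (1), plum (1) → 5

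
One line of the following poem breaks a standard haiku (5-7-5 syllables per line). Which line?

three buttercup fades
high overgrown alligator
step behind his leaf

The second line

Line 1: "three buttercup fades": 1+3+1 = 5 ✓
Line 2: "high overgrown alligator": 1+3+4 = 8 (expected 7)
Line 3: "step behind his leaf": 1+2+1+1 = 5 ✓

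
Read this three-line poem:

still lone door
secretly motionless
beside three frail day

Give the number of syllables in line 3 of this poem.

Line 3: "beside three frail day": 2+1+1+1 = 5

5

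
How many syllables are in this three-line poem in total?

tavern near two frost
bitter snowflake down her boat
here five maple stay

17

Line 1: tavern (2), near (1), two (1), frost (1) → 5
Line 2: bitter (2), snowflake (2), down (1), her (1), boat (1) → 7
Line 3: here (1), five (1), maple (2), stay (1) → 5
Total: 5 + 7 + 5 = 17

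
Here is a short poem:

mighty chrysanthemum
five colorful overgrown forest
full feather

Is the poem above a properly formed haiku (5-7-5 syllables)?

No

Line 1: "mighty chrysanthemum": 2+4 = 6 (expected 5)
Line 2: "five colorful overgrown forest": 1+3+3+2 = 9 (expected 7)
Line 3: "full feather": 1+2 = 3 (expected 5)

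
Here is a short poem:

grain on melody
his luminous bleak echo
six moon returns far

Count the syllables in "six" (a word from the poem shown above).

"six" has 1 syllable.

1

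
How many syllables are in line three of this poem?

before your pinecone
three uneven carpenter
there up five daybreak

Line three: there (1), up (1), five (1), daybreak (2) → 5

5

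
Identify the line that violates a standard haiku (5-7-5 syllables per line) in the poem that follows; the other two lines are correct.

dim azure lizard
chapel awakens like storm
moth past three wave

The third line

Line 1: dim(1) + azure(2) + lizard(2) = 5 ✓
Line 2: chapel(2) + awakens(3) + like(1) + storm(1) = 7 ✓
Line 3: moth(1) + past(1) + three(1) + wave(1) = 4 (expected 5)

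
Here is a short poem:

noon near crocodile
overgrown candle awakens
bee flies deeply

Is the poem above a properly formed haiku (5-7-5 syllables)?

No

Line 1: noon(1) + near(1) + crocodile(3) = 5 ✓
Line 2: overgrown(3) + candle(2) + awakens(3) = 8 (expected 7)
Line 3: bee(1) + flies(1) + deeply(2) = 4 (expected 5)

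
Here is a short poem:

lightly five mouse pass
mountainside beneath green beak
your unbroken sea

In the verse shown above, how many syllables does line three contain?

5

Line three: your (1), unbroken (3), sea (1) → 5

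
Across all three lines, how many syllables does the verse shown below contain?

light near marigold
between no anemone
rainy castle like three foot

19

Line 1: light (1), near (1), marigold (3) → 5
Line 2: between (2), no (1), anemone (4) → 7
Line 3: rainy (2), castle (2), like (1), three (1), foot (1) → 7
Total: 5 + 7 + 7 = 19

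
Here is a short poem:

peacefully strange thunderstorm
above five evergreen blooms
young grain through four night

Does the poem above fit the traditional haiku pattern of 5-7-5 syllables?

No

Line 1: peacefully (3), strange (1), thunderstorm (3) → 7 (expected 5)
Line 2: above (2), five (1), evergreen (3), blooms (1) → 7 ✓
Line 3: young (1), grain (1), through (1), four (1), night (1) → 5 ✓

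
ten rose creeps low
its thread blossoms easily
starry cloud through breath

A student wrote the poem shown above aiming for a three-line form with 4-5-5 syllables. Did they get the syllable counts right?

No

Line 1: ten(1) + rose(1) + creeps(1) + low(1) = 4 ✓
Line 2: its(1) + thread(1) + blossoms(2) + easily(3) = 7 (expected 5)
Line 3: starry(2) + cloud(1) + through(1) + breath(1) = 5 ✓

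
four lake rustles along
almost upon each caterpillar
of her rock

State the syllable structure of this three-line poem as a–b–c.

Line 1: four(1) + lake(1) + rustles(2) + along(2) = 6
Line 2: almost(2) + upon(2) + each(1) + caterpillar(4) = 9
Line 3: of(1) + her(1) + rock(1) = 3

6–9–3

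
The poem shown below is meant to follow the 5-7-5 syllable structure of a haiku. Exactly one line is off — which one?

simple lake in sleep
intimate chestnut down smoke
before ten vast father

Line 1: simple(2) + lake(1) + in(1) + sleep(1) = 5 ✓
Line 2: intimate(3) + chestnut(2) + down(1) + smoke(1) = 7 ✓
Line 3: before(2) + ten(1) + vast(1) + father(2) = 6 (expected 5)

The third line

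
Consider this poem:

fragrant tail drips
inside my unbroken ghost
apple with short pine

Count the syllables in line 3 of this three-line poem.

Line 3: "apple with short pine": 2+1+1+1 = 5

5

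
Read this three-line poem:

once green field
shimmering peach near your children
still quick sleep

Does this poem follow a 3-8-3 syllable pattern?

Line 1: once(1) + green(1) + field(1) = 3 ✓
Line 2: shimmering(3) + peach(1) + near(1) + your(1) + children(2) = 8 ✓
Line 3: still(1) + quick(1) + sleep(1) = 3 ✓

Yes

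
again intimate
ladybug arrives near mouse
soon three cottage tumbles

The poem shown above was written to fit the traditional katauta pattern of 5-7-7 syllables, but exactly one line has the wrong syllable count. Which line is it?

Line 3

Line 1: again(2) + intimate(3) = 5 ✓
Line 2: ladybug(3) + arrives(2) + near(1) + mouse(1) = 7 ✓
Line 3: soon(1) + three(1) + cottage(2) + tumbles(2) = 6 (expected 7)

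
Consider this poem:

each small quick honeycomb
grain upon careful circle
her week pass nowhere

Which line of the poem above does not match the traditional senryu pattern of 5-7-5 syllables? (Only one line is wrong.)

Line 1: each(1) + small(1) + quick(1) + honeycomb(3) = 6 (expected 5)
Line 2: grain(1) + upon(2) + careful(2) + circle(2) = 7 ✓
Line 3: her(1) + week(1) + pass(1) + nowhere(2) = 5 ✓

Line 1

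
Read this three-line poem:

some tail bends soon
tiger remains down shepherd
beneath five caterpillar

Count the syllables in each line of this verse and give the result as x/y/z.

4/7/7

Line 1: some (1), tail (1), bends (1), soon (1) → 4
Line 2: tiger (2), remains (2), down (1), shepherd (2) → 7
Line 3: beneath (2), five (1), caterpillar (4) → 7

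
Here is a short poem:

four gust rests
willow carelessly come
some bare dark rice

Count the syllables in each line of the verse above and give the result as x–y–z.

3–6–4

Line 1: four (1), gust (1), rests (1) → 3
Line 2: willow (2), carelessly (3), come (1) → 6
Line 3: some (1), bare (1), dark (1), rice (1) → 4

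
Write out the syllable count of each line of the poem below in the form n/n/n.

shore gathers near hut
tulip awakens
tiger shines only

5/5/5

Line 1: shore(1) + gathers(2) + near(1) + hut(1) = 5
Line 2: tulip(2) + awakens(3) = 5
Line 3: tiger(2) + shines(1) + only(2) = 5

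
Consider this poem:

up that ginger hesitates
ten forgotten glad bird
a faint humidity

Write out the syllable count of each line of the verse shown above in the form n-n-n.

Line 1: up (1), that (1), ginger (2), hesitates (3) → 7
Line 2: ten (1), forgotten (3), glad (1), bird (1) → 6
Line 3: a (1), faint (1), humidity (4) → 6

7-6-6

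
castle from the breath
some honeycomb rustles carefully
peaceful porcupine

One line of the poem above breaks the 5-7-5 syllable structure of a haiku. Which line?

Line 2

Line 1: castle(2) + from(1) + the(1) + breath(1) = 5 ✓
Line 2: some(1) + honeycomb(3) + rustles(2) + carefully(3) = 9 (expected 7)
Line 3: peaceful(2) + porcupine(3) = 5 ✓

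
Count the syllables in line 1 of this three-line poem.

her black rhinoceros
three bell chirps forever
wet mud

Line 1: "her black rhinoceros": 1+1+4 = 6

6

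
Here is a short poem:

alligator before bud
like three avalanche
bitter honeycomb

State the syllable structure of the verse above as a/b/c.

7/5/5

Line 1: alligator(4) + before(2) + bud(1) = 7
Line 2: like(1) + three(1) + avalanche(3) = 5
Line 3: bitter(2) + honeycomb(3) = 5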